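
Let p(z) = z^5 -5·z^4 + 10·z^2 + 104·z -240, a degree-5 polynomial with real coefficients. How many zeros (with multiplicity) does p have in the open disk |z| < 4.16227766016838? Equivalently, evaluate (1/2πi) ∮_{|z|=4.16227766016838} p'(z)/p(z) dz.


The zeros of p are: (-2 + 2i), (-2 - 2i), (3 + 1i), (3 - 1i), 3.
Their magnitudes are: 2.828, 2.828, 3.162, 3.162, 3.
Zeros with |z| < R = 4.16227766016838: (-2 + 2i), (-2 - 2i), (3 + 1i), (3 - 1i), 3.
Count = 5.
By the argument principle, (1/2πi) ∮_{|z|=R} p'(z)/p(z) dz equals exactly this count.

Number of zeros inside |z| < 4.16227766016838: 5.


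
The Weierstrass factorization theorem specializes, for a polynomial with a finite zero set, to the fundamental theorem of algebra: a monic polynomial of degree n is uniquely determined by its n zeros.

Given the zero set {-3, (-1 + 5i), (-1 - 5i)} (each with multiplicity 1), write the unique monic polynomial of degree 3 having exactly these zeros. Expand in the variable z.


The polynomial is p(z) = ∏_{α ∈ S} (z − α), where S = {-3, (-1 + 5i), (-1 - 5i)}.
Expanding the product yields: p(z) = z^3 + 5·z^2 + 32·z + 78.
Note conjugate pairs combine to real quadratics: (z − (-1+5i))(z − (-1−5i)) = z² + 2z + 26.
The resulting polynomial has degree 3 and real coefficients as required.

p(z) = z^3 + 5·z^2 + 32·z + 78.


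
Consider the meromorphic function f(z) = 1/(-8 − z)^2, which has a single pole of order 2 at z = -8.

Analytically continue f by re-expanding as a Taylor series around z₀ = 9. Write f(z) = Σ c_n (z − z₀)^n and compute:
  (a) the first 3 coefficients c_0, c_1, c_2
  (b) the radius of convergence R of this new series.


Let w = z − z₀, so z = z₀ + w.
Then -8 − z = -8 − (z₀ + w) = (-8 − z₀) − w = -17 − w.
f(z) = 1/(-17 − w)^2 = (1/(-17)^2) · (1 − w/(-17))^{−2}.
By the binomial series (1−u)^{−2} = Σ_{n≥0} C(n+1, 1) u^n for |u|<1, with u = w/(-17):
  c_n = C(n+1, 1) / (-17)^(n+2).
  c_0 = 1/(-17)^2 = 1/289.
  c_1 = 2/(-17)^3 = -2/4913.
  c_2 = 3/(-17)^4 = 3/83521.
The series is valid for |w/d| < 1, i.e. |z − z₀| < |d|.
Radius of convergence: R = |-8 − z₀| = |-17| = 17 (distance from z₀ to the singularity z = -8).

c_0 = 1/289, c_1 = -2/4913, c_2 = 3/83521; R = 17.


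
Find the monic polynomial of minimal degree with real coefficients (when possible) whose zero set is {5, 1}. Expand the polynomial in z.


The polynomial is p(z) = ∏_{α ∈ S} (z − α), where S = {5, 1}.
Expanding the product yields: p(z) = z^2 -6·z + 5.
The resulting polynomial has degree 2 and real coefficients as required.

p(z) = z^2 -6·z + 5.


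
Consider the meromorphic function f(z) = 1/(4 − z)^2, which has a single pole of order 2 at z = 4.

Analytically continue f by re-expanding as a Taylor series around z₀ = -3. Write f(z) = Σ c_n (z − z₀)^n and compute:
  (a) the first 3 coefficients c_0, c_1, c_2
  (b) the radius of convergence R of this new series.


Let w = z − z₀, so z = z₀ + w.
Then 4 − z = 4 − (z₀ + w) = (4 − z₀) − w = 7 − w.
f(z) = 1/(7 − w)^2 = (1/(7)^2) · (1 − w/(7))^{−2}.
By the binomial series (1−u)^{−2} = Σ_{n≥0} C(n+1, 1) u^n for |u|<1, with u = w/(7):
  c_n = C(n+1, 1) / (7)^(n+2).
  c_0 = 1/(7)^2 = 1/49.
  c_1 = 2/(7)^3 = 2/343.
  c_2 = 3/(7)^4 = 3/2401.
The series is valid for |w/d| < 1, i.e. |z − z₀| < |d|.
Radius of convergence: R = |4 − z₀| = |7| = 7 (distance from z₀ to the singularity z = 4).

c_0 = 1/49, c_1 = 2/343, c_2 = 3/2401; R = 7.


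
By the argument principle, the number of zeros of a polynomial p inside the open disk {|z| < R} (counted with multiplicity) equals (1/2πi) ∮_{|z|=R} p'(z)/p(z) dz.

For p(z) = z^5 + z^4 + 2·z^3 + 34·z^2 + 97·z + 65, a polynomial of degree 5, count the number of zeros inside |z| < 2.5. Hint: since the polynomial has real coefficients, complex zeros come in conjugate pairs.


The zeros of p are: -1, (2 + 3i), (2 - 3i), (-2 + 1i), (-2 - 1i).
Their magnitudes are: 1, 3.606, 3.606, 2.236, 2.236.
Zeros with |z| < R = 2.5: -1, (-2 + 1i), (-2 - 1i).
Count = 3.
By the argument principle, (1/2πi) ∮_{|z|=R} p'(z)/p(z) dz equals exactly this count.

Number of zeros inside |z| < 2.5: 3.


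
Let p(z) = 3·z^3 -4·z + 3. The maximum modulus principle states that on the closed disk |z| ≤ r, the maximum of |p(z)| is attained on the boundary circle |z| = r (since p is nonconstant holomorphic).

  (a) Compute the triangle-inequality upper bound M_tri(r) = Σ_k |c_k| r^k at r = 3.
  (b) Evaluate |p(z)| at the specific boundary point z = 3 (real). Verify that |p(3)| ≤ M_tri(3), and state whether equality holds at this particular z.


Coefficients: c_0 = 3, c_1 = -4, c_2 = 0, c_3 = 3. Radius r = 3.
Part (a). Triangle bound: M_tri(r) = Σ_k |c_k| r^k
  = |3|·3^0 + |-4|·3^1 + |0|·3^2 + |3|·3^3
  = 3 + 12 + 0 + 81 = 96.
This bounds M(r) := max_{|z|=r} |p(z)| from above; equality holds iff all terms c_k z^k can be made to align in phase at a single z on |z|=r.
Part (b). At z = 3 (real, on the circle |z| = r):
  p(3) = (3)·3^0 + (-4)·3^1 + (0)·3^2 + (3)·3^3 = 72.
  |p(3)| = 72.
Check: |p(3)| = 72 ≤ 96 = M_tri(3). ✓ Equality does not hold at z = 3 (the coefficients have mixed signs, so the terms do not all align in phase there).

M_tri(3) = 96; |p(3)| = 72; equality at z=3: no.


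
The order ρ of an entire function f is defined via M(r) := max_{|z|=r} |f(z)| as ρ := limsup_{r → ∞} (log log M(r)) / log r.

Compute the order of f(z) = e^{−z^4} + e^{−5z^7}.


Each summand is entire of order 4 and 7 respectively (as in the single-exponential case). The order of a sum is at most the max of the orders, so ρ ≤ 7. For the lower bound: on |z|=r choose arg z so that -5z^7 is real positive; then |e^{-5z^7}| = e^{5r^7} while |e^{-1z^4}| ≤ e^{1r^4} = o(e^{5r^7}). So |f| ≥ e^{5r^7}(1 − o(1)) and ρ ≥ 7. Hence ρ = max(4, 7) = 7.
Therefore ρ = 7.

Order ρ = 7.


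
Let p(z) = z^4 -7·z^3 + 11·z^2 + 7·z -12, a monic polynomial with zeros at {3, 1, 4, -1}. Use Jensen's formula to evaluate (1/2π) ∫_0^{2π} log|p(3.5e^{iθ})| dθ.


Zeros: -1, 1, 3, 4; r = 3.5.
Inside |z| < r: -1, 1, 3. Outside (|z| ≥ r): 4.
p(0) = -12, so log|p(0)| = log(12) = 2.4849.
Apply Jensen: I(r) = log|p(0)| + Σ_k log(r/|z_k|), summed over zeros inside |z| < r.
  log(r/|z_k|) for z_k = 3: log(3.5/3) = 0.1542
  log(r/|z_k|) for z_k = 1: log(3.5/1) = 1.2528
  log(r/|z_k|) for z_k = -1: log(3.5/1) = 1.2528
  Outside zeros (4) contribute nothing to the Jensen sum.
Sum over inside zeros: 2.6597.
I(r) = log|p(0)| + (inside sum) = 2.4849 + 2.6597 = 5.1446.
Note: since some zeros are outside |z| ≤ r, the simplified n·log(r) form does NOT apply — only the inside zeros contribute.

I(r) ≈ 5.1446.


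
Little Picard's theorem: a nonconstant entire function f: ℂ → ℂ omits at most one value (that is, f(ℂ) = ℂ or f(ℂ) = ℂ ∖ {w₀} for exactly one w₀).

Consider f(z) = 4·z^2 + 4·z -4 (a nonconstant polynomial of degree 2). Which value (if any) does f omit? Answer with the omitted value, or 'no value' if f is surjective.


Little Picard bounds the complement of f(ℂ) to at most one point.
For every w ∈ ℂ, the equation p(z) − w = 0 is a nonconstant polynomial in z and hence has at least one root by the fundamental theorem of algebra. So p is surjective onto ℂ, omitting no value.

Omitted value: no value.


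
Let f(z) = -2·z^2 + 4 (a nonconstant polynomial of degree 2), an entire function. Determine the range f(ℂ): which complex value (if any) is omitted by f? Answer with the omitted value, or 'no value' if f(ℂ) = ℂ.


Little Picard bounds the complement of f(ℂ) to at most one point.
For every w ∈ ℂ, the equation p(z) − w = 0 is a nonconstant polynomial in z and hence has at least one root by the fundamental theorem of algebra. So p is surjective onto ℂ, omitting no value.

Omitted value: no value.


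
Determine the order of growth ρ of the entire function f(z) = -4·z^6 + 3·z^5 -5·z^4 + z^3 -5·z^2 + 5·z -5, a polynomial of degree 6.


|f(z)| ≤ Σ|c_k|·r^k = O(r^6) as r → ∞. Polynomial growth is O(e^{r^ε}) for every ε > 0 (since r^6/e^{r^ε} → 0), so ρ ≤ ε for all ε > 0, i.e. ρ = 0. Every nonconstant polynomial has order 0.
Therefore ρ = 0.

Order ρ = 0.


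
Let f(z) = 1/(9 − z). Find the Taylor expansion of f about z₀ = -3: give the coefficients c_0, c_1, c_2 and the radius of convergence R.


Let w = z − z₀, so z = z₀ + w.
Then 9 − z = 9 − (z₀ + w) = (9 − z₀) − w = 12 − w.
f(z) = 1/(12 − w) = (1/(12)) · 1/(1 − w/(12)) = Σ_{n≥0} w^n / (12)^(n+1).
So c_n = 1/(12)^(n+1):
  c_0 = 1/(12)^1 = 1/12.
  c_1 = 1/(12)^2 = 1/144.
  c_2 = 1/(12)^3 = 1/1728.
The series is valid for |w/d| < 1, i.e. |z − z₀| < |d|.
Radius of convergence: R = |9 − z₀| = |12| = 12 (distance from z₀ to the singularity z = 9).

c_0 = 1/12, c_1 = 1/144, c_2 = 1/1728; R = 12.


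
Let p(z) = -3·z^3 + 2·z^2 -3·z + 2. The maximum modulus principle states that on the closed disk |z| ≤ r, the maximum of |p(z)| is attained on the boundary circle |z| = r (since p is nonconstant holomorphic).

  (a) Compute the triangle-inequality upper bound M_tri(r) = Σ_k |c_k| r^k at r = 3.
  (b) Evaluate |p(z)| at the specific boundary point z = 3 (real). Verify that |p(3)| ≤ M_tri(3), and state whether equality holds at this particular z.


Coefficients: c_0 = 2, c_1 = -3, c_2 = 2, c_3 = -3. Radius r = 3.
Part (a). Triangle bound: M_tri(r) = Σ_k |c_k| r^k
  = |2|·3^0 + |-3|·3^1 + |2|·3^2 + |-3|·3^3
  = 2 + 9 + 18 + 81 = 110.
This bounds M(r) := max_{|z|=r} |p(z)| from above; equality holds iff all terms c_k z^k can be made to align in phase at a single z on |z|=r.
Part (b). At z = 3 (real, on the circle |z| = r):
  p(3) = (2)·3^0 + (-3)·3^1 + (2)·3^2 + (-3)·3^3 = -70.
  |p(3)| = 70.
Check: |p(3)| = 70 ≤ 110 = M_tri(3). ✓ Equality does not hold at z = 3 (the coefficients have mixed signs, so the terms do not all align in phase there).

M_tri(3) = 110; |p(3)| = 70; equality at z=3: no.


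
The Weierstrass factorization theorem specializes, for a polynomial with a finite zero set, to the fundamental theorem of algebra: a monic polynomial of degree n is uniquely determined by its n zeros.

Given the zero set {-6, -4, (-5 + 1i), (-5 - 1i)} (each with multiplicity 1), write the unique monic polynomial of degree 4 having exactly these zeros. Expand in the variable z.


The polynomial is p(z) = ∏_{α ∈ S} (z − α), where S = {-6, -4, (-5 + 1i), (-5 - 1i)}.
Expanding the product yields: p(z) = z^4 + 20·z^3 + 150·z^2 + 500·z + 624.
Note conjugate pairs combine to real quadratics: (z − (-5+1i))(z − (-5−1i)) = z² + 10z + 26.
The resulting polynomial has degree 4 and real coefficients as required.

p(z) = z^4 + 20·z^3 + 150·z^2 + 500·z + 624.


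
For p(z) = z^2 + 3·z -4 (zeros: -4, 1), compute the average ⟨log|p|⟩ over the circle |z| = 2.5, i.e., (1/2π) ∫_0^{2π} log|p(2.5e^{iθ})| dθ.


Zeros: -4, 1; r = 2.5.
Inside |z| < r: 1. Outside (|z| ≥ r): -4.
p(0) = -4, so log|p(0)| = log(4) = 1.3863.
Apply Jensen: I(r) = log|p(0)| + Σ_k log(r/|z_k|), summed over zeros inside |z| < r.
  log(r/|z_k|) for z_k = 1: log(2.5/1) = 0.9163
  Outside zeros (-4) contribute nothing to the Jensen sum.
Sum over inside zeros: 0.9163.
I(r) = log|p(0)| + (inside sum) = 1.3863 + 0.9163 = 2.3026.
Note: since some zeros are outside |z| ≤ r, the simplified n·log(r) form does NOT apply — only the inside zeros contribute.

I(r) ≈ 2.3026.


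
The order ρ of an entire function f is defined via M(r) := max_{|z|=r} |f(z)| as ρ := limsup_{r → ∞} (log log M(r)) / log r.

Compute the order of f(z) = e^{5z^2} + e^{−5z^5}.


Each summand is entire of order 2 and 5 respectively (as in the single-exponential case). The order of a sum is at most the max of the orders, so ρ ≤ 5. For the lower bound: on |z|=r choose arg z so that -5z^5 is real positive; then |e^{-5z^5}| = e^{5r^5} while |e^{5z^2}| ≤ e^{5r^2} = o(e^{5r^5}). So |f| ≥ e^{5r^5}(1 − o(1)) and ρ ≥ 5. Hence ρ = max(2, 5) = 5.
Therefore ρ = 5.

Order ρ = 5.


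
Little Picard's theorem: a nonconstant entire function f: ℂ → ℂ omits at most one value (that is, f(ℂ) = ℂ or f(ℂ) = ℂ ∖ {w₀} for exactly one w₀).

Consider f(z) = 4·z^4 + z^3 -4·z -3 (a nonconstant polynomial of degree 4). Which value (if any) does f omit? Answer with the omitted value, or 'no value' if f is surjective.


Little Picard bounds the complement of f(ℂ) to at most one point.
For every w ∈ ℂ, the equation p(z) − w = 0 is a nonconstant polynomial in z and hence has at least one root by the fundamental theorem of algebra. So p is surjective onto ℂ, omitting no value.

Omitted value: no value.


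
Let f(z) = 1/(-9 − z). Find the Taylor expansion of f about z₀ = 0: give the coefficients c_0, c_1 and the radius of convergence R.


Let w = z − z₀, so z = z₀ + w.
Then -9 − z = -9 − (z₀ + w) = (-9 − z₀) − w = -9 − w.
f(z) = 1/(-9 − w) = (1/(-9)) · 1/(1 − w/(-9)) = Σ_{n≥0} w^n / (-9)^(n+1).
So c_n = 1/(-9)^(n+1):
  c_0 = 1/(-9)^1 = -1/9.
  c_1 = 1/(-9)^2 = 1/81.
The series is valid for |w/d| < 1, i.e. |z − z₀| < |d|.
Radius of convergence: R = |-9 − z₀| = |-9| = 9 (distance from z₀ to the singularity z = -9).

c_0 = -1/9, c_1 = 1/81; R = 9.


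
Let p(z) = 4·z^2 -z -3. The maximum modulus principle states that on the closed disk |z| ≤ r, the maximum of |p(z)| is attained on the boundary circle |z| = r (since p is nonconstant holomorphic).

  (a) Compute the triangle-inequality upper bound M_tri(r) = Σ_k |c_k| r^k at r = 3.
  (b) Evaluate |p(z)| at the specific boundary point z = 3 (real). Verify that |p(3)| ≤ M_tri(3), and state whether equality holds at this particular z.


Coefficients: c_0 = -3, c_1 = -1, c_2 = 4. Radius r = 3.
Part (a). Triangle bound: M_tri(r) = Σ_k |c_k| r^k
  = |-3|·3^0 + |-1|·3^1 + |4|·3^2
  = 3 + 3 + 36 = 42.
This bounds M(r) := max_{|z|=r} |p(z)| from above; equality holds iff all terms c_k z^k can be made to align in phase at a single z on |z|=r.
Part (b). At z = 3 (real, on the circle |z| = r):
  p(3) = (-3)·3^0 + (-1)·3^1 + (4)·3^2 = 30.
  |p(3)| = 30.
Check: |p(3)| = 30 ≤ 42 = M_tri(3). ✓ Equality does not hold at z = 3 (the coefficients have mixed signs, so the terms do not all align in phase there).

M_tri(3) = 42; |p(3)| = 30; equality at z=3: no.


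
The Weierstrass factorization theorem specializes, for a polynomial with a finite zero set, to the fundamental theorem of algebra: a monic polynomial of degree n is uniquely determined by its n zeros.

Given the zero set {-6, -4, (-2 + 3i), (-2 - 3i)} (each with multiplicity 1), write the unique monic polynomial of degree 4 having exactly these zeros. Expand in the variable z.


The polynomial is p(z) = ∏_{α ∈ S} (z − α), where S = {-6, -4, (-2 + 3i), (-2 - 3i)}.
Expanding the product yields: p(z) = z^4 + 14·z^3 + 77·z^2 + 226·z + 312.
Note conjugate pairs combine to real quadratics: (z − (-2+3i))(z − (-2−3i)) = z² + 4z + 13.
The resulting polynomial has degree 4 and real coefficients as required.

p(z) = z^4 + 14·z^3 + 77·z^2 + 226·z + 312.


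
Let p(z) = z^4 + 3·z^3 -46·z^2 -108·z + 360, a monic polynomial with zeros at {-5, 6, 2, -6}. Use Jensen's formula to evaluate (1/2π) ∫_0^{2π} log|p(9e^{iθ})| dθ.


Zeros: -6, -5, 2, 6; r = 9.
Inside |z| < r: -6, -5, 2, 6. Outside (|z| ≥ r): ∅.
p(0) = 360, so log|p(0)| = log(360) = 5.8861.
Apply Jensen: I(r) = log|p(0)| + Σ_k log(r/|z_k|), summed over zeros inside |z| < r.
  log(r/|z_k|) for z_k = -5: log(9/5) = 0.5878
  log(r/|z_k|) for z_k = 6: log(9/6) = 0.4055
  log(r/|z_k|) for z_k = 2: log(9/2) = 1.5041
  log(r/|z_k|) for z_k = -6: log(9/6) = 0.4055
Sum over inside zeros: 2.9028.
I(r) = log|p(0)| + (inside sum) = 5.8861 + 2.9028 = 8.7889.
Closed form (all zeros inside, monic): I(r) = n·log(r) = 4·log(9) = 8.7889. ✓

I(r) ≈ 8.7889.


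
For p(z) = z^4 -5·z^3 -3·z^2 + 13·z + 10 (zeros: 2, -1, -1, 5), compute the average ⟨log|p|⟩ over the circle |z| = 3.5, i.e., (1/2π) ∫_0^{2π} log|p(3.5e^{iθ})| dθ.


Zeros: -1, -1, 2, 5; r = 3.5.
Inside |z| < r: -1, -1, 2. Outside (|z| ≥ r): 5.
p(0) = 10, so log|p(0)| = log(10) = 2.3026.
Apply Jensen: I(r) = log|p(0)| + Σ_k log(r/|z_k|), summed over zeros inside |z| < r.
  log(r/|z_k|) for z_k = 2: log(3.5/2) = 0.5596
  log(r/|z_k|) for z_k = -1: log(3.5/1) = 1.2528
  log(r/|z_k|) for z_k = -1: log(3.5/1) = 1.2528
  Outside zeros (5) contribute nothing to the Jensen sum.
Sum over inside zeros: 3.0651.
I(r) = log|p(0)| + (inside sum) = 2.3026 + 3.0651 = 5.3677.
Note: since some zeros are outside |z| ≤ r, the simplified n·log(r) form does NOT apply — only the inside zeros contribute.

I(r) ≈ 5.3677.


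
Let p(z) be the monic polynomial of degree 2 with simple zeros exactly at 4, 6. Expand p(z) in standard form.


The polynomial is p(z) = ∏_{α ∈ S} (z − α), where S = {4, 6}.
Expanding the product yields: p(z) = z^2 -10·z + 24.
The resulting polynomial has degree 2 and real coefficients as required.

p(z) = z^2 -10·z + 24.


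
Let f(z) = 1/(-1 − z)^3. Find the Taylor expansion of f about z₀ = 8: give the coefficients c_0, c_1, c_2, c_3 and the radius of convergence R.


Let w = z − z₀, so z = z₀ + w.
Then -1 − z = -1 − (z₀ + w) = (-1 − z₀) − w = -9 − w.
f(z) = 1/(-9 − w)^3 = (1/(-9)^3) · (1 − w/(-9))^{−3}.
By the binomial series (1−u)^{−3} = Σ_{n≥0} C(n+2, 2) u^n for |u|<1, with u = w/(-9):
  c_n = C(n+2, 2) / (-9)^(n+3).
  c_0 = 1/(-9)^3 = -1/729.
  c_1 = 3/(-9)^4 = 1/2187.
  c_2 = 6/(-9)^5 = -2/19683.
  c_3 = 10/(-9)^6 = 10/531441.
The series is valid for |w/d| < 1, i.e. |z − z₀| < |d|.
Radius of convergence: R = |-1 − z₀| = |-9| = 9 (distance from z₀ to the singularity z = -1).

c_0 = -1/729, c_1 = 1/2187, c_2 = -2/19683, c_3 = 10/531441; R = 9.


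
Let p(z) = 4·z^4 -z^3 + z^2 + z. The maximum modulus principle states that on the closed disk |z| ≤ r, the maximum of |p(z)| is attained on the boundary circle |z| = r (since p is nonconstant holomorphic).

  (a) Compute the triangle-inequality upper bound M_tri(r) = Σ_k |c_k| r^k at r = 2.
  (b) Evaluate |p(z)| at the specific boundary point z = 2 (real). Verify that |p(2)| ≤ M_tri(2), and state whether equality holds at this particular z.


Coefficients: c_0 = 0, c_1 = 1, c_2 = 1, c_3 = -1, c_4 = 4. Radius r = 2.
Part (a). Triangle bound: M_tri(r) = Σ_k |c_k| r^k
  = |0|·2^0 + |1|·2^1 + |1|·2^2 + |-1|·2^3 + |4|·2^4
  = 0 + 2 + 4 + 8 + 64 = 78.
This bounds M(r) := max_{|z|=r} |p(z)| from above; equality holds iff all terms c_k z^k can be made to align in phase at a single z on |z|=r.
Part (b). At z = 2 (real, on the circle |z| = r):
  p(2) = (0)·2^0 + (1)·2^1 + (1)·2^2 + (-1)·2^3 + (4)·2^4 = 62.
  |p(2)| = 62.
Check: |p(2)| = 62 ≤ 78 = M_tri(2). ✓ Equality does not hold at z = 2 (the coefficients have mixed signs, so the terms do not all align in phase there).

M_tri(2) = 78; |p(2)| = 62; equality at z=2: no.


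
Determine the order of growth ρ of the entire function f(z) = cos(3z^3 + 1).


Write cos(w) = (e^{iw} ± e^{−iw})/(2 or 2i), so |cos(w)| ≤ e^{|w|}. With w = 3z^3 + 1, |w| ≤ 3r^3 + 1 on |z|=r, giving M(r) ≤ e^{3r^3 + 1} and ρ ≤ 3. For the lower bound, choose z on |z|=r with 3z^3 purely imaginary of modulus 3r^3; then |cos(3z^3 + 1)| grows like e^{3r^3}/2, so ρ ≥ 3. Hence ρ = 3.
Therefore ρ = 3.

Order ρ = 3.


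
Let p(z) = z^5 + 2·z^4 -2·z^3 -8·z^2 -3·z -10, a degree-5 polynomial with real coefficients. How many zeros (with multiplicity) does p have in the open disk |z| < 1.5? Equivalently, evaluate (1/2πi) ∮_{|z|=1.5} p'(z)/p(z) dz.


The zeros of p are: (-2 + 1i), (-2 - 1i), 2, (0 + 1i), (0 - 1i).
Their magnitudes are: 2.236, 2.236, 2, 1, 1.
Zeros with |z| < R = 1.5: (0 + 1i), (0 - 1i).
Count = 2.
By the argument principle, (1/2πi) ∮_{|z|=R} p'(z)/p(z) dz equals exactly this count.

Number of zeros inside |z| < 1.5: 2.


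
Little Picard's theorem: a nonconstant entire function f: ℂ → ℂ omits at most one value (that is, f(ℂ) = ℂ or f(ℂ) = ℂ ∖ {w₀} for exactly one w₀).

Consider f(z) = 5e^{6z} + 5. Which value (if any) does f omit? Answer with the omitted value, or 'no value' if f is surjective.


Little Picard bounds the complement of f(ℂ) to at most one point.
e^{6z} is never zero on ℂ, so 5·e^{6z} takes every value in ℂ ∖ {0}. Adding 5 shifts the range to ℂ ∖ {5}. Thus f omits exactly the value 5.

Omitted value: 5.


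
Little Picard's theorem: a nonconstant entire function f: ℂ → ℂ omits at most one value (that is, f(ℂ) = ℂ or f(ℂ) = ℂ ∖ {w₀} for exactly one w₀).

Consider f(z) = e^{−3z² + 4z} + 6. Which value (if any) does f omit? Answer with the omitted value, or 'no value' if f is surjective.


Little Picard bounds the complement of f(ℂ) to at most one point.
The exponent g(z) = −3z² + 4z is a nonconstant polynomial, hence surjective onto ℂ. So e^{g(z)} takes every value in {e^w : w ∈ ℂ} = ℂ ∖ {0}. Adding 6 shifts the range to ℂ ∖ {6}. f omits exactly 6.

Omitted value: 6.


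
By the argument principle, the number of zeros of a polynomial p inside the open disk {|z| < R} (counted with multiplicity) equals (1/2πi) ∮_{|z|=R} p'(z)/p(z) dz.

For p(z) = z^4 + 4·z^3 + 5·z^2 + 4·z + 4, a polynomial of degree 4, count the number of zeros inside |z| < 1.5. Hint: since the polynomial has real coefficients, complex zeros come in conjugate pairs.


The zeros of p are: -2, -2, (0 + 1i), (0 - 1i).
Their magnitudes are: 2, 2, 1, 1.
Zeros with |z| < R = 1.5: (0 + 1i), (0 - 1i).
Count = 2.
By the argument principle, (1/2πi) ∮_{|z|=R} p'(z)/p(z) dz equals exactly this count.

Number of zeros inside |z| < 1.5: 2.


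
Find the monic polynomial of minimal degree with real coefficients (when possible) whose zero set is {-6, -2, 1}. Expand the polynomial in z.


The polynomial is p(z) = ∏_{α ∈ S} (z − α), where S = {-6, -2, 1}.
Expanding the product yields: p(z) = z^3 + 7·z^2 + 4·z -12.
The resulting polynomial has degree 3 and real coefficients as required.

p(z) = z^3 + 7·z^2 + 4·z -12.


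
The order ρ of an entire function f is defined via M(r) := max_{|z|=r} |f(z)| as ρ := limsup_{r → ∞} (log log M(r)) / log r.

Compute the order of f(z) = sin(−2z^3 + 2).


Write sin(w) = (e^{iw} ± e^{−iw})/(2 or 2i), so |sin(w)| ≤ e^{|w|}. With w = −2z^3 + 2, |w| ≤ 2r^3 + 2 on |z|=r, giving M(r) ≤ e^{2r^3 + 2} and ρ ≤ 3. For the lower bound, choose z on |z|=r with -2z^3 purely imaginary of modulus 2r^3; then |sin(−2z^3 + 2)| grows like e^{2r^3}/2, so ρ ≥ 3. Hence ρ = 3.
Therefore ρ = 3.

Order ρ = 3.


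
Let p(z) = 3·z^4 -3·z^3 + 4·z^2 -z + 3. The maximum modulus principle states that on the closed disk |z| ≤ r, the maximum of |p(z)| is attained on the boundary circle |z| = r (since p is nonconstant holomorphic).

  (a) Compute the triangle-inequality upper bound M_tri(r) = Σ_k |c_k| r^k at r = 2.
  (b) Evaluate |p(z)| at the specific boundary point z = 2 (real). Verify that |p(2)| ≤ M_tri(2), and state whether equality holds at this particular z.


Coefficients: c_0 = 3, c_1 = -1, c_2 = 4, c_3 = -3, c_4 = 3. Radius r = 2.
Part (a). Triangle bound: M_tri(r) = Σ_k |c_k| r^k
  = |3|·2^0 + |-1|·2^1 + |4|·2^2 + |-3|·2^3 + |3|·2^4
  = 3 + 2 + 16 + 24 + 48 = 93.
This bounds M(r) := max_{|z|=r} |p(z)| from above; equality holds iff all terms c_k z^k can be made to align in phase at a single z on |z|=r.
Part (b). At z = 2 (real, on the circle |z| = r):
  p(2) = (3)·2^0 + (-1)·2^1 + (4)·2^2 + (-3)·2^3 + (3)·2^4 = 41.
  |p(2)| = 41.
Check: |p(2)| = 41 ≤ 93 = M_tri(2). ✓ Equality does not hold at z = 2 (the coefficients have mixed signs, so the terms do not all align in phase there).

M_tri(2) = 93; |p(2)| = 41; equality at z=2: no.


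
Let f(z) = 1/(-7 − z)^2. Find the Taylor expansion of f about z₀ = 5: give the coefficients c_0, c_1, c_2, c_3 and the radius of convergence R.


Let w = z − z₀, so z = z₀ + w.
Then -7 − z = -7 − (z₀ + w) = (-7 − z₀) − w = -12 − w.
f(z) = 1/(-12 − w)^2 = (1/(-12)^2) · (1 − w/(-12))^{−2}.
By the binomial series (1−u)^{−2} = Σ_{n≥0} C(n+1, 1) u^n for |u|<1, with u = w/(-12):
  c_n = C(n+1, 1) / (-12)^(n+2).
  c_0 = 1/(-12)^2 = 1/144.
  c_1 = 2/(-12)^3 = -1/864.
  c_2 = 3/(-12)^4 = 1/6912.
  c_3 = 4/(-12)^5 = -1/62208.
The series is valid for |w/d| < 1, i.e. |z − z₀| < |d|.
Radius of convergence: R = |-7 − z₀| = |-12| = 12 (distance from z₀ to the singularity z = -7).

c_0 = 1/144, c_1 = -1/864, c_2 = 1/6912, c_3 = -1/62208; R = 12.


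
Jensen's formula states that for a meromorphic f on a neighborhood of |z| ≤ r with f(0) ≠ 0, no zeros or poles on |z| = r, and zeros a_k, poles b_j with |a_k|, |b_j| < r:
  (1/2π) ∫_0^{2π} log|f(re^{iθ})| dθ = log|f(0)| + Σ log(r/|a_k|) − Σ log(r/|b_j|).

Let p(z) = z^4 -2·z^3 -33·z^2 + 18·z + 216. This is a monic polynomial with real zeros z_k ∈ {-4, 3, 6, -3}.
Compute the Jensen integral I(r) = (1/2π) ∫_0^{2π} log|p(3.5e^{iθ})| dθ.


Zeros: -4, -3, 3, 6; r = 3.5.
Inside |z| < r: -3, 3. Outside (|z| ≥ r): -4, 6.
p(0) = 216, so log|p(0)| = log(216) = 5.3753.
Apply Jensen: I(r) = log|p(0)| + Σ_k log(r/|z_k|), summed over zeros inside |z| < r.
  log(r/|z_k|) for z_k = 3: log(3.5/3) = 0.1542
  log(r/|z_k|) for z_k = -3: log(3.5/3) = 0.1542
  Outside zeros (-4, 6) contribute nothing to the Jensen sum.
Sum over inside zeros: 0.3083.
I(r) = log|p(0)| + (inside sum) = 5.3753 + 0.3083 = 5.6836.
Note: since some zeros are outside |z| ≤ r, the simplified n·log(r) form does NOT apply — only the inside zeros contribute.

I(r) ≈ 5.6836.


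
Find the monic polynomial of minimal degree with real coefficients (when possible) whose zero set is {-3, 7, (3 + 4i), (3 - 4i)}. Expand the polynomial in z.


The polynomial is p(z) = ∏_{α ∈ S} (z − α), where S = {-3, 7, (3 + 4i), (3 - 4i)}.
Expanding the product yields: p(z) = z^4 -10·z^3 + 28·z^2 + 26·z -525.
Note conjugate pairs combine to real quadratics: (z − (3+4i))(z − (3−4i)) = z² − 6z + 25.
The resulting polynomial has degree 4 and real coefficients as required.

p(z) = z^4 -10·z^3 + 28·z^2 + 26·z -525.


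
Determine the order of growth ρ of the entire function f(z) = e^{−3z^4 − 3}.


|e^{−3z^4 − 3}| = e^{Re(-3·z^4) + -3} ≤ e^{3|z|^4 + -3} = e^{3r^4 + -3} on |z| = r, so ρ ≤ 4. Choosing z on |z|=r so that -3·z^4 is real positive (always possible by picking arg z appropriately) gives |f(z)| = e^{3r^4 + -3}, matching the bound. The additive constant -3 does not affect log log M(r) ~ 4·log r. Hence ρ = 4.
Therefore ρ = 4.

Order ρ = 4.


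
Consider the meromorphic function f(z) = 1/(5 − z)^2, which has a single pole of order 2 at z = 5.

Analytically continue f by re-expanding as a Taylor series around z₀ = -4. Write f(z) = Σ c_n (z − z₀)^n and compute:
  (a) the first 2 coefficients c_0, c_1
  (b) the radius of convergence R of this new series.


Let w = z − z₀, so z = z₀ + w.
Then 5 − z = 5 − (z₀ + w) = (5 − z₀) − w = 9 − w.
f(z) = 1/(9 − w)^2 = (1/(9)^2) · (1 − w/(9))^{−2}.
By the binomial series (1−u)^{−2} = Σ_{n≥0} C(n+1, 1) u^n for |u|<1, with u = w/(9):
  c_n = C(n+1, 1) / (9)^(n+2).
  c_0 = 1/(9)^2 = 1/81.
  c_1 = 2/(9)^3 = 2/729.
The series is valid for |w/d| < 1, i.e. |z − z₀| < |d|.
Radius of convergence: R = |5 − z₀| = |9| = 9 (distance from z₀ to the singularity z = 5).

c_0 = 1/81, c_1 = 2/729; R = 9.


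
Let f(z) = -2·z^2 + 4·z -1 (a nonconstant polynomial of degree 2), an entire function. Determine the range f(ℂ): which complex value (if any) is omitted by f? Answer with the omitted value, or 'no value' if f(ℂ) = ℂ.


Little Picard bounds the complement of f(ℂ) to at most one point.
For every w ∈ ℂ, the equation p(z) − w = 0 is a nonconstant polynomial in z and hence has at least one root by the fundamental theorem of algebra. So p is surjective onto ℂ, omitting no value.

Omitted value: no value.


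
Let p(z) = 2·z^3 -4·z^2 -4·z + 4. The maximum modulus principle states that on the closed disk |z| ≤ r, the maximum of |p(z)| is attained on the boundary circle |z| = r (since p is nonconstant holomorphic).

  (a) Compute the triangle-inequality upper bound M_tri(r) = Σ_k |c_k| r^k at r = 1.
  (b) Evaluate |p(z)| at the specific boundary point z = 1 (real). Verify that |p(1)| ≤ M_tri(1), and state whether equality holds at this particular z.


Coefficients: c_0 = 4, c_1 = -4, c_2 = -4, c_3 = 2. Radius r = 1.
Part (a). Triangle bound: M_tri(r) = Σ_k |c_k| r^k
  = |4|·1^0 + |-4|·1^1 + |-4|·1^2 + |2|·1^3
  = 4 + 4 + 4 + 2 = 14.
This bounds M(r) := max_{|z|=r} |p(z)| from above; equality holds iff all terms c_k z^k can be made to align in phase at a single z on |z|=r.
Part (b). At z = 1 (real, on the circle |z| = r):
  p(1) = (4)·1^0 + (-4)·1^1 + (-4)·1^2 + (2)·1^3 = -2.
  |p(1)| = 2.
Check: |p(1)| = 2 ≤ 14 = M_tri(1). ✓ Equality does not hold at z = 1 (the coefficients have mixed signs, so the terms do not all align in phase there).

M_tri(1) = 14; |p(1)| = 2; equality at z=1: no.


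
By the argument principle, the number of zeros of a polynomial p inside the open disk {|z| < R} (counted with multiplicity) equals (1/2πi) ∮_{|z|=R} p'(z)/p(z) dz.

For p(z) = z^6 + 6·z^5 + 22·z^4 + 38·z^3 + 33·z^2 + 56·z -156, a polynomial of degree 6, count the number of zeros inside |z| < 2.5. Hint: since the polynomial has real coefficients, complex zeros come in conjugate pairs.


The zeros of p are: -3, (-2 + 3i), (-2 - 3i), 1, (0 + 2i), (0 - 2i).
Their magnitudes are: 3, 3.606, 3.606, 1, 2, 2.
Zeros with |z| < R = 2.5: 1, (0 + 2i), (0 - 2i).
Count = 3.
By the argument principle, (1/2πi) ∮_{|z|=R} p'(z)/p(z) dz equals exactly this count.

Number of zeros inside |z| < 2.5: 3.


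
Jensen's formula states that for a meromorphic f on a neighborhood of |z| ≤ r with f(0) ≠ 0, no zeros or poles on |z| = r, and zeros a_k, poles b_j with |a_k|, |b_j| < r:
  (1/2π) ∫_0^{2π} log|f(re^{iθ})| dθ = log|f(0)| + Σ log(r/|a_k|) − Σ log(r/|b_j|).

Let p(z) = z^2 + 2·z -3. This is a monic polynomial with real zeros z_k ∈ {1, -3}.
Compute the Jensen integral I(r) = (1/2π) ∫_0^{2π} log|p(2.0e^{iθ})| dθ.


Zeros: -3, 1; r = 2.0.
Inside |z| < r: 1. Outside (|z| ≥ r): -3.
p(0) = -3, so log|p(0)| = log(3) = 1.0986.
Apply Jensen: I(r) = log|p(0)| + Σ_k log(r/|z_k|), summed over zeros inside |z| < r.
  log(r/|z_k|) for z_k = 1: log(2.0/1) = 0.6931
  Outside zeros (-3) contribute nothing to the Jensen sum.
Sum over inside zeros: 0.6931.
I(r) = log|p(0)| + (inside sum) = 1.0986 + 0.6931 = 1.7918.
Note: since some zeros are outside |z| ≤ r, the simplified n·log(r) form does NOT apply — only the inside zeros contribute.

I(r) ≈ 1.7918.


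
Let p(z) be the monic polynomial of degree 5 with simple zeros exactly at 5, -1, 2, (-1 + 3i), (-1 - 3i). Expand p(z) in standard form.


The polynomial is p(z) = ∏_{α ∈ S} (z − α), where S = {5, -1, 2, (-1 + 3i), (-1 - 3i)}.
Expanding the product yields: p(z) = z^5 -4·z^4 + z^3 -44·z^2 + 50·z + 100.
Note conjugate pairs combine to real quadratics: (z − (-1+3i))(z − (-1−3i)) = z² + 2z + 10.
The resulting polynomial has degree 5 and real coefficients as required.

p(z) = z^5 -4·z^4 + z^3 -44·z^2 + 50·z + 100.


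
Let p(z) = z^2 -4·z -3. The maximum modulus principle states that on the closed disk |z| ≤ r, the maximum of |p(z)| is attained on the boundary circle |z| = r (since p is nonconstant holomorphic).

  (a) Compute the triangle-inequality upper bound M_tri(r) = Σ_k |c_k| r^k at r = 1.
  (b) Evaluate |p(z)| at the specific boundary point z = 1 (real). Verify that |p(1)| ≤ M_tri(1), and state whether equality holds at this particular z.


Coefficients: c_0 = -3, c_1 = -4, c_2 = 1. Radius r = 1.
Part (a). Triangle bound: M_tri(r) = Σ_k |c_k| r^k
  = |-3|·1^0 + |-4|·1^1 + |1|·1^2
  = 3 + 4 + 1 = 8.
This bounds M(r) := max_{|z|=r} |p(z)| from above; equality holds iff all terms c_k z^k can be made to align in phase at a single z on |z|=r.
Part (b). At z = 1 (real, on the circle |z| = r):
  p(1) = (-3)·1^0 + (-4)·1^1 + (1)·1^2 = -6.
  |p(1)| = 6.
Check: |p(1)| = 6 ≤ 8 = M_tri(1). ✓ Equality does not hold at z = 1 (the coefficients have mixed signs, so the terms do not all align in phase there).

M_tri(1) = 8; |p(1)| = 6; equality at z=1: no.


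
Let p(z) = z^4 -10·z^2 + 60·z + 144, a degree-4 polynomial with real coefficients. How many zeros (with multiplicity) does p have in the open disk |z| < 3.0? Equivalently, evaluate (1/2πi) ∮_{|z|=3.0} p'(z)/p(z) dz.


The zeros of p are: (3 + 3i), (3 - 3i), -4, -2.
Their magnitudes are: 4.243, 4.243, 4, 2.
Zeros with |z| < R = 3.0: -2.
Count = 1.
By the argument principle, (1/2πi) ∮_{|z|=R} p'(z)/p(z) dz equals exactly this count.

Number of zeros inside |z| < 3.0: 1.


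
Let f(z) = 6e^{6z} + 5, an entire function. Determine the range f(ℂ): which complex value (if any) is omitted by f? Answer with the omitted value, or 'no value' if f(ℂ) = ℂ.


Little Picard bounds the complement of f(ℂ) to at most one point.
e^{6z} is never zero on ℂ, so 6·e^{6z} takes every value in ℂ ∖ {0}. Adding 5 shifts the range to ℂ ∖ {5}. Thus f omits exactly the value 5.

Omitted value: 5.


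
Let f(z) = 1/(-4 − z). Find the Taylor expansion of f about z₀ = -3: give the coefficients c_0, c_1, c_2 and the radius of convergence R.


Let w = z − z₀, so z = z₀ + w.
Then -4 − z = -4 − (z₀ + w) = (-4 − z₀) − w = -1 − w.
f(z) = 1/(-1 − w) = (1/(-1)) · 1/(1 − w/(-1)) = Σ_{n≥0} w^n / (-1)^(n+1).
So c_n = 1/(-1)^(n+1):
  c_0 = 1/(-1)^1 = -1.
  c_1 = 1/(-1)^2 = 1.
  c_2 = 1/(-1)^3 = -1.
The series is valid for |w/d| < 1, i.e. |z − z₀| < |d|.
Radius of convergence: R = |-4 − z₀| = |-1| = 1 (distance from z₀ to the singularity z = -4).

c_0 = -1, c_1 = 1, c_2 = -1; R = 1.


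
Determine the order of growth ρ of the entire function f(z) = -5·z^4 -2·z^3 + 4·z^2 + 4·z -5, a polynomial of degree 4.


|f(z)| ≤ Σ|c_k|·r^k = O(r^4) as r → ∞. Polynomial growth is O(e^{r^ε}) for every ε > 0 (since r^4/e^{r^ε} → 0), so ρ ≤ ε for all ε > 0, i.e. ρ = 0. Every nonconstant polynomial has order 0.
Therefore ρ = 0.

Order ρ = 0.


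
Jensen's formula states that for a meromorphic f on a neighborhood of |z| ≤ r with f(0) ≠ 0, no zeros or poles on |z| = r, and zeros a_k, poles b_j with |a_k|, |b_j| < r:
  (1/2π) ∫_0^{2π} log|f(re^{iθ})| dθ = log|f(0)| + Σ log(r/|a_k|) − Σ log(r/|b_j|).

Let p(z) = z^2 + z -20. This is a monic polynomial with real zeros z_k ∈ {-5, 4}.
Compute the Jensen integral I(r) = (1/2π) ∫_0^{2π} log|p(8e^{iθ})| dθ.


Zeros: -5, 4; r = 8.
Inside |z| < r: -5, 4. Outside (|z| ≥ r): ∅.
p(0) = -20, so log|p(0)| = log(20) = 2.9957.
Apply Jensen: I(r) = log|p(0)| + Σ_k log(r/|z_k|), summed over zeros inside |z| < r.
  log(r/|z_k|) for z_k = -5: log(8/5) = 0.4700
  log(r/|z_k|) for z_k = 4: log(8/4) = 0.6931
Sum over inside zeros: 1.1632.
I(r) = log|p(0)| + (inside sum) = 2.9957 + 1.1632 = 4.1589.
Closed form (all zeros inside, monic): I(r) = n·log(r) = 2·log(8) = 4.1589. ✓

I(r) ≈ 4.1589.


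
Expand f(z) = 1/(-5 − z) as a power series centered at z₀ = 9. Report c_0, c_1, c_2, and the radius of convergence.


Let w = z − z₀, so z = z₀ + w.
Then -5 − z = -5 − (z₀ + w) = (-5 − z₀) − w = -14 − w.
f(z) = 1/(-14 − w) = (1/(-14)) · 1/(1 − w/(-14)) = Σ_{n≥0} w^n / (-14)^(n+1).
So c_n = 1/(-14)^(n+1):
  c_0 = 1/(-14)^1 = -1/14.
  c_1 = 1/(-14)^2 = 1/196.
  c_2 = 1/(-14)^3 = -1/2744.
The series is valid for |w/d| < 1, i.e. |z − z₀| < |d|.
Radius of convergence: R = |-5 − z₀| = |-14| = 14 (distance from z₀ to the singularity z = -5).

c_0 = -1/14, c_1 = 1/196, c_2 = -1/2744; R = 14.


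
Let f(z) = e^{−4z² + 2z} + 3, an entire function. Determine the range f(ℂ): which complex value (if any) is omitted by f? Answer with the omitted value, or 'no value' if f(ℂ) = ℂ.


Little Picard bounds the complement of f(ℂ) to at most one point.
The exponent g(z) = −4z² + 2z is a nonconstant polynomial, hence surjective onto ℂ. So e^{g(z)} takes every value in {e^w : w ∈ ℂ} = ℂ ∖ {0}. Adding 3 shifts the range to ℂ ∖ {3}. f omits exactly 3.

Omitted value: 3.


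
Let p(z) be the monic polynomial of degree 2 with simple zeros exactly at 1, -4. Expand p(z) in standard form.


The polynomial is p(z) = ∏_{α ∈ S} (z − α), where S = {1, -4}.
Expanding the product yields: p(z) = z^2 + 3·z -4.
The resulting polynomial has degree 2 and real coefficients as required.

p(z) = z^2 + 3·z -4.


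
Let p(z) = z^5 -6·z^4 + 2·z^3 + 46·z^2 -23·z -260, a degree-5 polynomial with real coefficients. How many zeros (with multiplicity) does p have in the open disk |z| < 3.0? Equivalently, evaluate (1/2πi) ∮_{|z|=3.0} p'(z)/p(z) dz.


The zeros of p are: (-2 + 1i), (-2 - 1i), 4, (3 + 2i), (3 - 2i).
Their magnitudes are: 2.236, 2.236, 4, 3.606, 3.606.
Zeros with |z| < R = 3.0: (-2 + 1i), (-2 - 1i).
Count = 2.
By the argument principle, (1/2πi) ∮_{|z|=R} p'(z)/p(z) dz equals exactly this count.

Number of zeros inside |z| < 3.0: 2.


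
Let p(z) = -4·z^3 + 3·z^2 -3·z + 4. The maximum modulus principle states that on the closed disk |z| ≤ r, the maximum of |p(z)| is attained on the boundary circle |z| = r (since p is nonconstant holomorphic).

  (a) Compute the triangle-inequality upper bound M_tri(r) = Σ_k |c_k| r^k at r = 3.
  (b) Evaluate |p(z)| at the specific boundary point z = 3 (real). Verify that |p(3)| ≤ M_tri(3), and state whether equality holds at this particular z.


Coefficients: c_0 = 4, c_1 = -3, c_2 = 3, c_3 = -4. Radius r = 3.
Part (a). Triangle bound: M_tri(r) = Σ_k |c_k| r^k
  = |4|·3^0 + |-3|·3^1 + |3|·3^2 + |-4|·3^3
  = 4 + 9 + 27 + 108 = 148.
This bounds M(r) := max_{|z|=r} |p(z)| from above; equality holds iff all terms c_k z^k can be made to align in phase at a single z on |z|=r.
Part (b). At z = 3 (real, on the circle |z| = r):
  p(3) = (4)·3^0 + (-3)·3^1 + (3)·3^2 + (-4)·3^3 = -86.
  |p(3)| = 86.
Check: |p(3)| = 86 ≤ 148 = M_tri(3). ✓ Equality does not hold at z = 3 (the coefficients have mixed signs, so the terms do not all align in phase there).

M_tri(3) = 148; |p(3)| = 86; equality at z=3: no.


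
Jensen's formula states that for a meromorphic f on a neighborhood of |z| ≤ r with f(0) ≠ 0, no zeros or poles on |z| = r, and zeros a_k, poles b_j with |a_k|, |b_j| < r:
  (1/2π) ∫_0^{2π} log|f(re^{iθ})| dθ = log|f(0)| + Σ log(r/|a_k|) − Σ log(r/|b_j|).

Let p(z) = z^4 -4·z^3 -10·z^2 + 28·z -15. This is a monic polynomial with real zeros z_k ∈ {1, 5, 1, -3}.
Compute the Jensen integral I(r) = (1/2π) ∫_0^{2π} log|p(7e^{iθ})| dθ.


Zeros: -3, 1, 1, 5; r = 7.
Inside |z| < r: -3, 1, 1, 5. Outside (|z| ≥ r): ∅.
p(0) = -15, so log|p(0)| = log(15) = 2.7081.
Apply Jensen: I(r) = log|p(0)| + Σ_k log(r/|z_k|), summed over zeros inside |z| < r.
  log(r/|z_k|) for z_k = 1: log(7/1) = 1.9459
  log(r/|z_k|) for z_k = 5: log(7/5) = 0.3365
  log(r/|z_k|) for z_k = 1: log(7/1) = 1.9459
  log(r/|z_k|) for z_k = -3: log(7/3) = 0.8473
Sum over inside zeros: 5.0756.
I(r) = log|p(0)| + (inside sum) = 2.7081 + 5.0756 = 7.7836.
Closed form (all zeros inside, monic): I(r) = n·log(r) = 4·log(7) = 7.7836. ✓

I(r) ≈ 7.7836.


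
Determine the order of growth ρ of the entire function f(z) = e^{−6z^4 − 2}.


|e^{−6z^4 − 2}| = e^{Re(-6·z^4) + -2} ≤ e^{6|z|^4 + -2} = e^{6r^4 + -2} on |z| = r, so ρ ≤ 4. Choosing z on |z|=r so that -6·z^4 is real positive (always possible by picking arg z appropriately) gives |f(z)| = e^{6r^4 + -2}, matching the bound. The additive constant -2 does not affect log log M(r) ~ 4·log r. Hence ρ = 4.
Therefore ρ = 4.

Order ρ = 4.
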